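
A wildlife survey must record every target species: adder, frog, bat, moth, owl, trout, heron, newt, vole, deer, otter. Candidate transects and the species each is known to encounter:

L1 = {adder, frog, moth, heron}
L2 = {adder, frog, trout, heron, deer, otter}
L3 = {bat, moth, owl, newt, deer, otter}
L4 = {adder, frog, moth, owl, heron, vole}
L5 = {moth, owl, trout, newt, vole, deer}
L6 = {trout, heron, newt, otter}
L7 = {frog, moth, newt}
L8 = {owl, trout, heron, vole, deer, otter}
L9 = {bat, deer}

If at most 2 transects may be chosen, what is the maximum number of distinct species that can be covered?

10

Choosing L2, L3 covers {adder, frog, bat, moth, owl, trout, heron, newt, deer, otter} — 10 species.
No choice of 2 transects does better; here vole is left uncovered.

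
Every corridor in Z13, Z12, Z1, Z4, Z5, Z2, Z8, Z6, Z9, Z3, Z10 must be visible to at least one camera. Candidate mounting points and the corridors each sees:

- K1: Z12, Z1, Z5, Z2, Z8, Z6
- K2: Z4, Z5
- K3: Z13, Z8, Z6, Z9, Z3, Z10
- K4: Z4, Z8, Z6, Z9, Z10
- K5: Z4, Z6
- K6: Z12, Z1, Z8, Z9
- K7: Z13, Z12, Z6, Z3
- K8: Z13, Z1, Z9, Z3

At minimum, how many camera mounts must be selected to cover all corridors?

3

K1, K2, K3 together cover {Z13, Z12, Z1, Z4, Z5, Z2, Z8, Z6, Z9, Z3, Z10} — every corridor.
No 2 of the 8 camera mounts cover everything (all 28 pairs fall short), so 3 is minimum.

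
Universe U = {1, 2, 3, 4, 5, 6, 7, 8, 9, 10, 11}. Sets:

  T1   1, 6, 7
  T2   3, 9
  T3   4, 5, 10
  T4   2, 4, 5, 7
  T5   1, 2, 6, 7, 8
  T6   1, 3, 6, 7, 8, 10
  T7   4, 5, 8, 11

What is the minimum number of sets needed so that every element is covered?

4

T2, T3, T5, T7 together cover {1, 2, 3, 4, 5, 6, 7, 8, 9, 10, 11} — every element.
No 3 of the 7 sets cover everything (all 35 triples fall short), so 4 is minimum.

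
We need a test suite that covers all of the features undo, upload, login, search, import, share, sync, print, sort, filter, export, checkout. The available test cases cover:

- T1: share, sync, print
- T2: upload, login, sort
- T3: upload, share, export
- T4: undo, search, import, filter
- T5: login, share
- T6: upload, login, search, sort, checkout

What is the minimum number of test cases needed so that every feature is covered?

4

T1, T3, T4, T6 together cover {undo, upload, login, search, import, share, sync, print, sort, filter, export, checkout} — every feature.
No 3 of the 6 test cases cover everything (all 20 triples fall short), so 4 is minimum.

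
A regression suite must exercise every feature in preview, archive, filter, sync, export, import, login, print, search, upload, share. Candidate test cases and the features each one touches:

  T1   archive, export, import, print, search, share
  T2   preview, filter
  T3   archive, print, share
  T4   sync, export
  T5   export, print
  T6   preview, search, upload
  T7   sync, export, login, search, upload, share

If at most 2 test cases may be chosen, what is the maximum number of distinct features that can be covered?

9

Choosing T1, T7 covers {archive, sync, export, import, login, print, search, upload, share} — 9 features.
No choice of 2 test cases does better; here preview, filter are left uncovered.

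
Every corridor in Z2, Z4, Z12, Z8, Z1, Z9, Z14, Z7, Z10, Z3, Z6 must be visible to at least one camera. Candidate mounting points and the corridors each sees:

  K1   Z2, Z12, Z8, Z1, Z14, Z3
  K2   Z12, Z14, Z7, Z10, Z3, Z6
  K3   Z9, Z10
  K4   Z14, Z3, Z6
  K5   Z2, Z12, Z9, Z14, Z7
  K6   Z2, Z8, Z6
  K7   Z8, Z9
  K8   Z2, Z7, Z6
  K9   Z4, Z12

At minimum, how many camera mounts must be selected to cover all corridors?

4

K1, K2, K3, K9 together cover {Z2, Z4, Z12, Z8, Z1, Z9, Z14, Z7, Z10, Z3, Z6} — every corridor.
No 3 of the 9 camera mounts cover everything (all 84 triples fall short), so 4 is minimum.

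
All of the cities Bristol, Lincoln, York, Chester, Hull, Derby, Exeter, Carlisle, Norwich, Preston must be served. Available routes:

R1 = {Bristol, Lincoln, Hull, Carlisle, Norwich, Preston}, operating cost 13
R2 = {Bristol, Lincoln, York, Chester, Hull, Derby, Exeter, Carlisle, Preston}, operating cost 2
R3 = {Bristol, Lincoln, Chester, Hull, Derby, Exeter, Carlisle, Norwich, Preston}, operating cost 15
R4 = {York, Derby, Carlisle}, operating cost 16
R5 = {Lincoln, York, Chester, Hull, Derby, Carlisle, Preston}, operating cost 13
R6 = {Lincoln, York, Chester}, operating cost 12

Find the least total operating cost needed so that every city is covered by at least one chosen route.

15

R1, R2 cover every city at operating cost 13 + 2 = 15.
Any cover uses at least 2 routes; among all covering selections none totals below 15.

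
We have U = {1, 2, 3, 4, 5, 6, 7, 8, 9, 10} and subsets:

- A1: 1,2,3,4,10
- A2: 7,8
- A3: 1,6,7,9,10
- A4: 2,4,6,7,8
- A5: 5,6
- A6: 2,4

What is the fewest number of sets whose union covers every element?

4

A1, A2, A3, A5 together cover {1, 2, 3, 4, 5, 6, 7, 8, 9, 10} — every element.
No 3 of the 6 sets cover everything (all 20 triples fall short), so 4 is minimum.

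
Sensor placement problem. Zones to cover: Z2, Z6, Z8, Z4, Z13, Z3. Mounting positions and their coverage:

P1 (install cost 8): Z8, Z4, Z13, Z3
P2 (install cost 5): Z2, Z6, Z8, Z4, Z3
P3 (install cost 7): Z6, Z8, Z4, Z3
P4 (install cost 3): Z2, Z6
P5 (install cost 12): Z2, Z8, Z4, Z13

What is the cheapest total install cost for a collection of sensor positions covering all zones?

11

P1, P4 cover every zone at install cost 8 + 3 = 11.
Any cover uses at least 2 sensor positions; among all covering selections none totals below 11.
Greedy by coverage-per-install cost would pick P2, P1 for 13 — worse than the optimum 11.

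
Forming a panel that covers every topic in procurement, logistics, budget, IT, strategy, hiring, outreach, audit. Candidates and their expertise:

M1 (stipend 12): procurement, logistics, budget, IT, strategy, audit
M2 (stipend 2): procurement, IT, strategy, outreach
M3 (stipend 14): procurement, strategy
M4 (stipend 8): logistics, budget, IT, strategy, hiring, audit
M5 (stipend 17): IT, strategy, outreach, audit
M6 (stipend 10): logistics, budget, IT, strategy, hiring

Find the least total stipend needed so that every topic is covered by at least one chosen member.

M2, M4 cover every topic at stipend 2 + 8 = 10.
Any cover uses at least 2 members; among all covering selections none totals below 10.

10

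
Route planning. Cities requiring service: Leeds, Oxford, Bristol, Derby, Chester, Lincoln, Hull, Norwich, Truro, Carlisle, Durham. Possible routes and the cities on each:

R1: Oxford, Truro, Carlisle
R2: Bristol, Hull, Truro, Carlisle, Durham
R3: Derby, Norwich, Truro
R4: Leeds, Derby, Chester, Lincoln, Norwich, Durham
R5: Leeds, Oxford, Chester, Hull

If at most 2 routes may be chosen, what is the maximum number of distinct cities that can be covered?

Choosing R2, R4 covers {Leeds, Bristol, Derby, Chester, Lincoln, Hull, Norwich, Truro, Carlisle, Durham} — 10 cities.
No choice of 2 routes does better; here Oxford is left uncovered.

10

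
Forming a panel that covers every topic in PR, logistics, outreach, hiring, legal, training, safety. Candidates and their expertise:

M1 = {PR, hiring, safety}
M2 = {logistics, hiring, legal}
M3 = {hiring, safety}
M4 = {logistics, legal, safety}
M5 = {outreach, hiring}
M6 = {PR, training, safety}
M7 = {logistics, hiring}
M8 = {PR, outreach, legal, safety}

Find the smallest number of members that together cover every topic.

M2, M5, M6 together cover {PR, logistics, outreach, hiring, legal, training, safety} — every topic.
No 2 of the 8 members cover everything (all 28 pairs fall short), so 3 is minimum.

3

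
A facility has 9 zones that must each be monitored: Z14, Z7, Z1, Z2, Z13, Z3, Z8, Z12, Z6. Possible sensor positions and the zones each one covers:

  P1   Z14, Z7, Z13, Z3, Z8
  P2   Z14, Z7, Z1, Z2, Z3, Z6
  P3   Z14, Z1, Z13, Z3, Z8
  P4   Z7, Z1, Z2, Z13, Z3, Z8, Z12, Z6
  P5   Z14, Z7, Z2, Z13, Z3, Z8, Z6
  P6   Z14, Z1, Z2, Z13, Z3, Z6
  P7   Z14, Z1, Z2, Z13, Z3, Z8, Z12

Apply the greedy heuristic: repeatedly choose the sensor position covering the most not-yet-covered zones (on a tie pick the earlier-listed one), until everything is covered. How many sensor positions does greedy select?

2

Pick 1: P4 covers 8 new zones (Z7, Z1, Z2, Z13, Z3, Z8, Z12, Z6).
Pick 2: P1 covers 1 new zones (Z14).
Greedy uses 2 sensor positions.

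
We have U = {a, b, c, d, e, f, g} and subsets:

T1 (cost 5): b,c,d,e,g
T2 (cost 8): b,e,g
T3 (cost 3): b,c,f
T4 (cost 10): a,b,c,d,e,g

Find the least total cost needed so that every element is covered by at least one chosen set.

13

T3, T4 cover every element at cost 3 + 10 = 13.
Any cover uses at least 2 sets; among all covering selections none totals below 13.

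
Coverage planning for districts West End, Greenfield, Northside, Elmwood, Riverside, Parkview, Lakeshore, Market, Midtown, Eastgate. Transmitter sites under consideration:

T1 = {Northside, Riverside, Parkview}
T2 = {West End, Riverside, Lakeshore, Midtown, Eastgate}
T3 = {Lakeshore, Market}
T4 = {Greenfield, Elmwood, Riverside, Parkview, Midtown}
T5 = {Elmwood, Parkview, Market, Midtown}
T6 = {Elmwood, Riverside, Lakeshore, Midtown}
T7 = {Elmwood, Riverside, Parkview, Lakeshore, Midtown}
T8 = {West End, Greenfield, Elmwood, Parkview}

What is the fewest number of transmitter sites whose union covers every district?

4

T1, T2, T3, T4 together cover {West End, Greenfield, Northside, Elmwood, Riverside, Parkview, Lakeshore, Market, Midtown, Eastgate} — every district.
No 3 of the 8 transmitter sites cover everything (all 56 triples fall short), so 4 is minimum.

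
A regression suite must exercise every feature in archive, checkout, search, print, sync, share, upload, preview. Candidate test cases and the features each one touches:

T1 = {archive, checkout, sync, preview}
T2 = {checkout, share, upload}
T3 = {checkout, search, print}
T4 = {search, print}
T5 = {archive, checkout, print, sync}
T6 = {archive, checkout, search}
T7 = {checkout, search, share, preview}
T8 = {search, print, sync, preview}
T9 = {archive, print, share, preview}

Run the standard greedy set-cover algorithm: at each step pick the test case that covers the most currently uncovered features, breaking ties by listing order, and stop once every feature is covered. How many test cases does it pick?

Pick 1: T1 covers 4 new features (archive, checkout, sync, preview).
Pick 2: T2 covers 2 new features (share, upload).
Pick 3: T3 covers 2 new features (search, print).
Greedy uses 3 test cases.

3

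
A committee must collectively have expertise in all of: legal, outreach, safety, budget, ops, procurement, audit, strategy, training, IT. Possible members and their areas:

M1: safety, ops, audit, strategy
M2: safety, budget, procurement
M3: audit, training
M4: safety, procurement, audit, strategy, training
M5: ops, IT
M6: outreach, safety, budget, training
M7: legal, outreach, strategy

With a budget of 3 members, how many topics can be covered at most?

Choosing M4, M5, M6 covers {outreach, safety, budget, ops, procurement, audit, strategy, training, IT} — 9 topics.
No choice of 3 members does better; here legal is left uncovered.

9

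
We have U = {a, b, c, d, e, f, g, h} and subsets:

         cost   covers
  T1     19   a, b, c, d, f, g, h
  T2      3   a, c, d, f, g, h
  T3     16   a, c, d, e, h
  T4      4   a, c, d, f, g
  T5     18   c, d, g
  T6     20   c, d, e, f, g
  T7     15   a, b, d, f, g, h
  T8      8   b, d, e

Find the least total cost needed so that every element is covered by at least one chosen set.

T2, T8 cover every element at cost 3 + 8 = 11.
Any cover uses at least 2 sets; among all covering selections none totals below 11.

11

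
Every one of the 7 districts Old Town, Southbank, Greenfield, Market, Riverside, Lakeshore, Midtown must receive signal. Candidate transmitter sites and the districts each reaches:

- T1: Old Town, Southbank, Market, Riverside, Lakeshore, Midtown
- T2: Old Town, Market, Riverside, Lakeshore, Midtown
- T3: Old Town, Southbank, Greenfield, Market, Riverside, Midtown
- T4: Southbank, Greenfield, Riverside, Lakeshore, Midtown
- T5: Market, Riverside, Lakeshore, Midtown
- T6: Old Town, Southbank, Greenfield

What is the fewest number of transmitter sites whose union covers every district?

T1, T3 together cover {Old Town, Southbank, Greenfield, Market, Riverside, Lakeshore, Midtown} — every district.
No single transmitter site contains all 7 districts, so 2 is optimal.

2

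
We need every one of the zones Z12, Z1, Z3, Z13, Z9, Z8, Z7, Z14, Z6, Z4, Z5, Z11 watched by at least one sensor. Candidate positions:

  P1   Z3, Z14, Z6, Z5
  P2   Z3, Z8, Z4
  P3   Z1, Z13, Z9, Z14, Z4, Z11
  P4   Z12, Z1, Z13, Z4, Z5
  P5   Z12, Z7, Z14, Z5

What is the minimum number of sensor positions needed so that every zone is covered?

P1, P2, P3, P5 together cover {Z12, Z1, Z3, Z13, Z9, Z8, Z7, Z14, Z6, Z4, Z5, Z11} — every zone.
No 3 of the 5 sensor positions cover everything (all 10 triples fall short), so 4 is minimum.

4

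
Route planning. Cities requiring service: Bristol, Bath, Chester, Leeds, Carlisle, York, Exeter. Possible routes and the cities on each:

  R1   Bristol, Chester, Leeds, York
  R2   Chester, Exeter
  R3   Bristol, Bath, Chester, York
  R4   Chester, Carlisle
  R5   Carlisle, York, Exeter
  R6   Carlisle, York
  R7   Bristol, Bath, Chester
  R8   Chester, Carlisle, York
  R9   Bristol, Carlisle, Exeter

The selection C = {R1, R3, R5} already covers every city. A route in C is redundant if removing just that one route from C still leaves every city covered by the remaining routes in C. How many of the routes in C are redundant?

0

Drop R1: Leeds uncovered — not redundant.
Drop R3: Bath uncovered — not redundant.
Drop R5: Carlisle, Exeter uncovered — not redundant.
None of the routes in C is redundant.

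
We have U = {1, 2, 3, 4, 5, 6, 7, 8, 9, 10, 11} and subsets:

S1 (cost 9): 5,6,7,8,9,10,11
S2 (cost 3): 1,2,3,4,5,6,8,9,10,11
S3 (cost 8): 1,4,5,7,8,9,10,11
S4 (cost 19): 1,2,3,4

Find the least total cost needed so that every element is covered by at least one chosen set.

11

S2, S3 cover every element at cost 3 + 8 = 11.
Any cover uses at least 2 sets; among all covering selections none totals below 11.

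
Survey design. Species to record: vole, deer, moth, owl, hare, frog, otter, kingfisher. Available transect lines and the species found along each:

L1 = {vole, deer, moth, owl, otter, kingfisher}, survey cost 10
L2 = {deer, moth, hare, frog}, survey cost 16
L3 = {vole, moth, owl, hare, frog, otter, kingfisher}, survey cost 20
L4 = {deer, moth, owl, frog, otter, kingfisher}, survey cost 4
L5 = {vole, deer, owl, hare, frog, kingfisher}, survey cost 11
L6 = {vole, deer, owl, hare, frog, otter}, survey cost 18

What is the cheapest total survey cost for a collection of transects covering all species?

15

L4, L5 cover every species at survey cost 4 + 11 = 15.
Any cover uses at least 2 transects; among all covering selections none totals below 15.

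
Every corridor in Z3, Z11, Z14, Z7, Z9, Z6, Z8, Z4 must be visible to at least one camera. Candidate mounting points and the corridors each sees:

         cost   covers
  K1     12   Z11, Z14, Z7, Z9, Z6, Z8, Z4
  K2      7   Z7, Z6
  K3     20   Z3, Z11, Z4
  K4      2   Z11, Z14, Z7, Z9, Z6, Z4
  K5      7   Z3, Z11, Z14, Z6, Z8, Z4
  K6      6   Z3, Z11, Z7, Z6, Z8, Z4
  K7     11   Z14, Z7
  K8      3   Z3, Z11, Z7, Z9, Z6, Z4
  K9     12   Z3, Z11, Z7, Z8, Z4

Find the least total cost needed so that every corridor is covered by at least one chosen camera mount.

8

K4, K6 cover every corridor at cost 2 + 6 = 8.
Any cover uses at least 2 camera mounts; among all covering selections none totals below 8.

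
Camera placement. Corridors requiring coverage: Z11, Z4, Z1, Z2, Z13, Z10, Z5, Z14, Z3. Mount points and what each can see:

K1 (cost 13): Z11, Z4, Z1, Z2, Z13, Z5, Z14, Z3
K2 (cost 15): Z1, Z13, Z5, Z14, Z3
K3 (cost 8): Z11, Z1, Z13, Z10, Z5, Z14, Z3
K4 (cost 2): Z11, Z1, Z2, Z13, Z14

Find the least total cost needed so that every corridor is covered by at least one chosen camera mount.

K1, K3 cover every corridor at cost 13 + 8 = 21.
Any cover uses at least 2 camera mounts; among all covering selections none totals below 21.

21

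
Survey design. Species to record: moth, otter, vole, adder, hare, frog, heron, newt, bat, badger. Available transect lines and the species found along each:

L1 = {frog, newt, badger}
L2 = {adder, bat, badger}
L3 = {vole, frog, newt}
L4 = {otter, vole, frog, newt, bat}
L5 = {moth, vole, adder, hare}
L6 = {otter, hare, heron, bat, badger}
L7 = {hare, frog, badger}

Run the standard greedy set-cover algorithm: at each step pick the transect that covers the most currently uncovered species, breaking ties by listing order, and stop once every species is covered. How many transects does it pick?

3

Pick 1: L4 covers 5 new species (otter, vole, frog, newt, bat).
Pick 2: L5 covers 3 new species (moth, adder, hare).
Pick 3: L6 covers 2 new species (heron, badger).
Greedy uses 3 transects.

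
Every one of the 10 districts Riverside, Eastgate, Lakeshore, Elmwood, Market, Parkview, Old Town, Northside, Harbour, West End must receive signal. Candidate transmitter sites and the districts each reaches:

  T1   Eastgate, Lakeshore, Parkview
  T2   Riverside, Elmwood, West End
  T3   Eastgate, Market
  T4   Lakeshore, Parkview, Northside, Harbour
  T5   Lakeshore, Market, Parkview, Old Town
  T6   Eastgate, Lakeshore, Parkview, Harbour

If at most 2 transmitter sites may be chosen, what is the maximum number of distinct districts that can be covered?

Choosing T2, T4 covers {Riverside, Lakeshore, Elmwood, Parkview, Northside, Harbour, West End} — 7 districts.
No choice of 2 transmitter sites does better; here Eastgate, Market, Old Town are left uncovered.

7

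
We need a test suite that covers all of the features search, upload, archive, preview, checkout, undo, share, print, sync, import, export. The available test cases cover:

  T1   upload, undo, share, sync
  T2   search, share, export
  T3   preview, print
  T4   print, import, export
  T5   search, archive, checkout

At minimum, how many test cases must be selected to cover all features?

T1, T3, T4, T5 together cover {search, upload, archive, preview, checkout, undo, share, print, sync, import, export} — every feature.
No 3 of the 5 test cases cover everything (all 10 triples fall short), so 4 is minimum.

4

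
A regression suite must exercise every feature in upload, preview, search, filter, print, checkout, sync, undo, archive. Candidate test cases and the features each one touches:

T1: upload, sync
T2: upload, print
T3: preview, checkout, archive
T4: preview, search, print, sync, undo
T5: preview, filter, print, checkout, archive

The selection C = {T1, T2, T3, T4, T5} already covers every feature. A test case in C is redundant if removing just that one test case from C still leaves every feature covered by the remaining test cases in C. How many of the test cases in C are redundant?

Drop T1: the rest still cover every feature — redundant.
Drop T2: the rest still cover every feature — redundant.
Drop T3: the rest still cover every feature — redundant.
Drop T4: search, undo uncovered — not redundant.
Drop T5: filter uncovered — not redundant.
3 redundant: T1, T2, T3.

3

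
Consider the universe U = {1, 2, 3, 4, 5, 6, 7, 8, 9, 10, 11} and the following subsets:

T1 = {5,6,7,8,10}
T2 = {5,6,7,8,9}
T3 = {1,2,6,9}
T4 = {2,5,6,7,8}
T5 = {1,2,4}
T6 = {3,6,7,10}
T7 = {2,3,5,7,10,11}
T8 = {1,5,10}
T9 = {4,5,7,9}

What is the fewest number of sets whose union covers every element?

T2, T5, T7 together cover {1, 2, 3, 4, 5, 6, 7, 8, 9, 10, 11} — every element.
No 2 of the 9 sets cover everything (all 36 pairs fall short), so 3 is minimum.

3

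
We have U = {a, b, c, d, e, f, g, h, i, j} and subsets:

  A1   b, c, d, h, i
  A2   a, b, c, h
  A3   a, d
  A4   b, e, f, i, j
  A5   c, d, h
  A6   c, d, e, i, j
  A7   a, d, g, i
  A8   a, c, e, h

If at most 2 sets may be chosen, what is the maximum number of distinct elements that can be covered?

Choosing A1, A4 covers {b, c, d, e, f, h, i, j} — 8 elements.
No choice of 2 sets does better; here a, g are left uncovered.

8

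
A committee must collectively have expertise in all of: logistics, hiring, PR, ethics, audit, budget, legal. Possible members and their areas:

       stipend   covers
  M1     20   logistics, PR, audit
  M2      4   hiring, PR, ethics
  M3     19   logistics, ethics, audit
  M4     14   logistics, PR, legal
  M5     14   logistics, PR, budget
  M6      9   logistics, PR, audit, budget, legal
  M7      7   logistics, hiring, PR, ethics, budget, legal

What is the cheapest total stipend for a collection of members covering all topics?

M2, M6 cover every topic at stipend 4 + 9 = 13.
Any cover uses at least 2 members; among all covering selections none totals below 13.
Greedy by coverage-per-stipend would pick M7, M6 for 16 — worse than the optimum 13.

13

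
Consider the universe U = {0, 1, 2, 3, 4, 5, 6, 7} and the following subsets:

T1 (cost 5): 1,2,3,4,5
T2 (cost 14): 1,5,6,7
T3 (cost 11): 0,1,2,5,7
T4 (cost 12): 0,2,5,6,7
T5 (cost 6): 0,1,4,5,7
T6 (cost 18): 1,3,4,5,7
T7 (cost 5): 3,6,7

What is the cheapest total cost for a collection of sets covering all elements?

16

T1, T5, T7 cover every element at cost 5 + 6 + 5 = 16.
Any cover uses at least 2 sets; among all covering selections none totals below 16.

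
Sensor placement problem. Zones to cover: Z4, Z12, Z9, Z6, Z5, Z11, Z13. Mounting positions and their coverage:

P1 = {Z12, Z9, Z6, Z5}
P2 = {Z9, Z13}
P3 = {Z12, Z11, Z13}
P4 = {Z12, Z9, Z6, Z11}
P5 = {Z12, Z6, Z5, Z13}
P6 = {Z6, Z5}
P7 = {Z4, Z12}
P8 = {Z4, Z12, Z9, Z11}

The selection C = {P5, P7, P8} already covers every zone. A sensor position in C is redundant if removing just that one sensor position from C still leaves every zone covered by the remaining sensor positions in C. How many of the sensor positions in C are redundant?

Drop P5: Z6, Z5, Z13 uncovered — not redundant.
Drop P7: the rest still cover every zone — redundant.
Drop P8: Z9, Z11 uncovered — not redundant.
1 redundant: P7.

1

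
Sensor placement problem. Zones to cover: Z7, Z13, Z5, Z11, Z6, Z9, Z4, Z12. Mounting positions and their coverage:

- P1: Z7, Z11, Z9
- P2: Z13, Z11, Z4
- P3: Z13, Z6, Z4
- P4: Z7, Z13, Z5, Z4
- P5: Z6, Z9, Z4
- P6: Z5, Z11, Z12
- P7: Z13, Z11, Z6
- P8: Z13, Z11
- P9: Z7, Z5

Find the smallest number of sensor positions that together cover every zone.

3

P1, P3, P6 together cover {Z7, Z13, Z5, Z11, Z6, Z9, Z4, Z12} — every zone.
No 2 of the 9 sensor positions cover everything (all 36 pairs fall short), so 3 is minimum.
Greedy (largest uncovered first) would take P4, P1, P3, P6 — 4 sensor positions — but 3 suffice.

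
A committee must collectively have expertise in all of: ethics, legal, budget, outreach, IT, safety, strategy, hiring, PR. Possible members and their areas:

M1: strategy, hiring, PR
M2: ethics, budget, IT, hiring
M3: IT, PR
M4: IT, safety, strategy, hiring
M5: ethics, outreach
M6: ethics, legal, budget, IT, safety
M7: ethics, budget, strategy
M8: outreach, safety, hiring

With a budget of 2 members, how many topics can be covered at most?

8

Choosing M1, M6 covers {ethics, legal, budget, IT, safety, strategy, hiring, PR} — 8 topics.
No choice of 2 members does better; here outreach is left uncovered.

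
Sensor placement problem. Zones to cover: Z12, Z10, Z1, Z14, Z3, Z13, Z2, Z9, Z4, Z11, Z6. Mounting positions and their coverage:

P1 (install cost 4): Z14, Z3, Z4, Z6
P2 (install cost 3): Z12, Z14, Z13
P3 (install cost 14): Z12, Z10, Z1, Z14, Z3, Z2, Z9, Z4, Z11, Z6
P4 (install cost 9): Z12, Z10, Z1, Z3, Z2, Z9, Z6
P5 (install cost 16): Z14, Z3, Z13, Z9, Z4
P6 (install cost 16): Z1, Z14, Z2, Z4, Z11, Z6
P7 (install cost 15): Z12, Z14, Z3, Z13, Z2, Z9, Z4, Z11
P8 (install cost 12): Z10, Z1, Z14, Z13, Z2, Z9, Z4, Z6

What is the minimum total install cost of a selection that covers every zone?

P2, P3 cover every zone at install cost 3 + 14 = 17.
Any cover uses at least 2 sensor positions; among all covering selections none totals below 17.
Greedy by coverage-per-install cost would pick P1, P2, P4, P3 for 30 — worse than the optimum 17.

17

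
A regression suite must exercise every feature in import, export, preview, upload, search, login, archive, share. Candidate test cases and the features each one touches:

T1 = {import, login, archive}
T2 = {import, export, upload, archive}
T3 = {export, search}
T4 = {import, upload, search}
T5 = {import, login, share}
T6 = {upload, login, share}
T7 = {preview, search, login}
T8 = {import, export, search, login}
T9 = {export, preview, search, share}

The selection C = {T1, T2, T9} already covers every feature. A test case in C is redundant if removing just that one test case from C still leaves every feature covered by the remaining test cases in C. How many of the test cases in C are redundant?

Drop T1: login uncovered — not redundant.
Drop T2: upload uncovered — not redundant.
Drop T9: preview, search, share uncovered — not redundant.
None of the test cases in C is redundant.

0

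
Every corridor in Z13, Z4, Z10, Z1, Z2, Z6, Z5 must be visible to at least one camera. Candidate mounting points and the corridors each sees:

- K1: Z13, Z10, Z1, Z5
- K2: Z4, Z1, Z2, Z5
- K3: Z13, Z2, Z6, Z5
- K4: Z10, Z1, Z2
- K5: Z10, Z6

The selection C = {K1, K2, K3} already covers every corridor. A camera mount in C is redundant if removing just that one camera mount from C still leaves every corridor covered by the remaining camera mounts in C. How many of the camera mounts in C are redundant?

0

Drop K1: Z10 uncovered — not redundant.
Drop K2: Z4 uncovered — not redundant.
Drop K3: Z6 uncovered — not redundant.
None of the camera mounts in C is redundant.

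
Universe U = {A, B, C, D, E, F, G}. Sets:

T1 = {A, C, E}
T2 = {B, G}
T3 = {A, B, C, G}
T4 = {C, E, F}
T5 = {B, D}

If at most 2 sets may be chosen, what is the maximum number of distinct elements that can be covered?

Choosing T3, T4 covers {A, B, C, E, F, G} — 6 elements.
No choice of 2 sets does better; here D is left uncovered.

6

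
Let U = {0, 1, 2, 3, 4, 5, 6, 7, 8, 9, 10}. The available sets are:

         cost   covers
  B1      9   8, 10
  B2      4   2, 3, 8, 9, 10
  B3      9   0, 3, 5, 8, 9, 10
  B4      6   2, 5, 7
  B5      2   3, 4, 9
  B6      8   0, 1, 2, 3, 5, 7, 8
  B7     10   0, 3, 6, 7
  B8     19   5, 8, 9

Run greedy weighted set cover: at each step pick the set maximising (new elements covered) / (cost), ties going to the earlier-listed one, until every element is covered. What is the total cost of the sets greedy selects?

Pick 1: B5 adds 3 new (3, 4, 9) at cost 2 (ratio 3/2).
Pick 2: B2 adds 3 new (2, 8, 10) at cost 4 (ratio 3/4).
Pick 3: B6 adds 4 new (0, 1, 5, 7) at cost 8 (ratio 4/8).
Pick 4: B7 adds 1 new (6) at cost 10 (ratio 1/10).
Greedy total cost: 2 + 4 + 8 + 10 = 24.

24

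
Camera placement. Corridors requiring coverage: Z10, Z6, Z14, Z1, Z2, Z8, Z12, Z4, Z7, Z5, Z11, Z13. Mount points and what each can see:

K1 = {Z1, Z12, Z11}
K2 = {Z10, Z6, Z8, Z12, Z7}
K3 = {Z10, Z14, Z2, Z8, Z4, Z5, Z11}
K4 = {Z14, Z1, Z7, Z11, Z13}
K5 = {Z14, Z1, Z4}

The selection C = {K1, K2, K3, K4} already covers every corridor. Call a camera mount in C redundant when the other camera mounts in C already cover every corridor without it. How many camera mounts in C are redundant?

1

Drop K1: the rest still cover every corridor — redundant.
Drop K2: Z6 uncovered — not redundant.
Drop K3: Z2, Z4, Z5 uncovered — not redundant.
Drop K4: Z13 uncovered — not redundant.
1 redundant: K1.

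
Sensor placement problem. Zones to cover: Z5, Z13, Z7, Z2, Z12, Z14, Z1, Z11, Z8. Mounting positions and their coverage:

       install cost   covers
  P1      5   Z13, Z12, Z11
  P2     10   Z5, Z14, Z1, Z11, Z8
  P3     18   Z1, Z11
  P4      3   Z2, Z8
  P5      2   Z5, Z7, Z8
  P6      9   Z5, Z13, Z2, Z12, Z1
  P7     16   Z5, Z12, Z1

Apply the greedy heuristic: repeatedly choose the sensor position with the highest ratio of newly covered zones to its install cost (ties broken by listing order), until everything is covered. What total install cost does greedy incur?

20

Pick 1: P5 adds 3 new (Z5, Z7, Z8) at install cost 2 (ratio 3/2).
Pick 2: P1 adds 3 new (Z13, Z12, Z11) at install cost 5 (ratio 3/5).
Pick 3: P4 adds 1 new (Z2) at install cost 3 (ratio 1/3).
Pick 4: P2 adds 2 new (Z14, Z1) at install cost 10 (ratio 2/10).
Greedy total install cost: 2 + 5 + 3 + 10 = 20.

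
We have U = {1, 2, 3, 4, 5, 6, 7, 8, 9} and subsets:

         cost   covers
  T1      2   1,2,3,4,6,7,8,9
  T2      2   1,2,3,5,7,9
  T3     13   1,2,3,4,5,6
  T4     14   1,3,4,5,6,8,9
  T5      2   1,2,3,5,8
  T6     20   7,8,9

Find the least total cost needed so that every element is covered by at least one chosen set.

T1, T2 cover every element at cost 2 + 2 = 4.
Any cover uses at least 2 sets; among all covering selections none totals below 4.

4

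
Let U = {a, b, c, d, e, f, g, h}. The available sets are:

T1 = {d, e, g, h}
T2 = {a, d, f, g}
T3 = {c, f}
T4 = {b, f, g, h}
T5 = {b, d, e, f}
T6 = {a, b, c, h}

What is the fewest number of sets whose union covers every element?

T1, T2, T6 together cover {a, b, c, d, e, f, g, h} — every element.
No 2 of the 6 sets cover everything (all 15 pairs fall short), so 3 is minimum.

3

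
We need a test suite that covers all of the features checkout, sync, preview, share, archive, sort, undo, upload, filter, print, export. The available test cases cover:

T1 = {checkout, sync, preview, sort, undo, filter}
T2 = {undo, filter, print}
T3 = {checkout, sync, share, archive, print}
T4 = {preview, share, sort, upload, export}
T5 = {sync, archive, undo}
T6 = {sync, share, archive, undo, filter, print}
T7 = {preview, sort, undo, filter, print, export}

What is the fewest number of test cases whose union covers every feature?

T1, T3, T4 together cover {checkout, sync, preview, share, archive, sort, undo, upload, filter, print, export} — every feature.
No 2 of the 7 test cases cover everything (all 21 pairs fall short), so 3 is minimum.

3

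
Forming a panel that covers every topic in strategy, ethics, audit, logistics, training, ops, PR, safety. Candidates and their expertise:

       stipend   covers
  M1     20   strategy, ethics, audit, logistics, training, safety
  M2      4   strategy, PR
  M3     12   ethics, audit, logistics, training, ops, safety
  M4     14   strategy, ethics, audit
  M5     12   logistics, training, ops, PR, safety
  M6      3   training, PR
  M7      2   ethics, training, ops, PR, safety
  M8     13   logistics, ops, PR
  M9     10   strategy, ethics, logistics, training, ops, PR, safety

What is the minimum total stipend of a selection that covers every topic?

M2, M3 cover every topic at stipend 4 + 12 = 16.
Any cover uses at least 2 members; among all covering selections none totals below 16.

16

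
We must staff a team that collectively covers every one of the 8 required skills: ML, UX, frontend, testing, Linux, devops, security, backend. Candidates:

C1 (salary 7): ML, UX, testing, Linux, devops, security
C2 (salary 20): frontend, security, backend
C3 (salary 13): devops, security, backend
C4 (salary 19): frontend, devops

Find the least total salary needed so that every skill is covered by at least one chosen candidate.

27

C1, C2 cover every skill at salary 7 + 20 = 27.
Any cover uses at least 2 candidates; among all covering selections none totals below 27.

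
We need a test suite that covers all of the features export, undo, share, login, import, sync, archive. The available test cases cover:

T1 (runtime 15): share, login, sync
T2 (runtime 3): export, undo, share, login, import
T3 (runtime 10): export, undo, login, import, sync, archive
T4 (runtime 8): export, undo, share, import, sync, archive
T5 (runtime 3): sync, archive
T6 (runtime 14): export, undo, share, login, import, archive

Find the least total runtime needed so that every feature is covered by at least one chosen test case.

T2, T5 cover every feature at runtime 3 + 3 = 6.
Any cover uses at least 2 test cases; among all covering selections none totals below 6.

6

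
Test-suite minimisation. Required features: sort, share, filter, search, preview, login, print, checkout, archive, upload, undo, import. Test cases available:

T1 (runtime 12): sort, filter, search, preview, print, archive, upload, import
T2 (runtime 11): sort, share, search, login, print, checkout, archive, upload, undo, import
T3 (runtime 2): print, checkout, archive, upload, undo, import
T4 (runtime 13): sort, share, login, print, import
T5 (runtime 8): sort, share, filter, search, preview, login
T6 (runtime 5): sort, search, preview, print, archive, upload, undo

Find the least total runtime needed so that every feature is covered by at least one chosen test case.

T3, T5 cover every feature at runtime 2 + 8 = 10.
Any cover uses at least 2 test cases; among all covering selections none totals below 10.

10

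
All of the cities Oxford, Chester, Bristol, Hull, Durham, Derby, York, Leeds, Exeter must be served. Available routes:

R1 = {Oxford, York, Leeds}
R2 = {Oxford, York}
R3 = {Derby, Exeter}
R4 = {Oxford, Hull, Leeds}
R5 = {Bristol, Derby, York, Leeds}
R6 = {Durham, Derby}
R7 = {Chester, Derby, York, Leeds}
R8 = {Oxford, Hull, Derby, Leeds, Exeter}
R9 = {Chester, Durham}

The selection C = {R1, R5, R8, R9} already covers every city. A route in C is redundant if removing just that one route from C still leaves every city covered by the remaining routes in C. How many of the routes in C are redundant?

1

Drop R1: the rest still cover every city — redundant.
Drop R5: Bristol uncovered — not redundant.
Drop R8: Hull, Exeter uncovered — not redundant.
Drop R9: Chester, Durham uncovered — not redundant.
1 redundant: R1.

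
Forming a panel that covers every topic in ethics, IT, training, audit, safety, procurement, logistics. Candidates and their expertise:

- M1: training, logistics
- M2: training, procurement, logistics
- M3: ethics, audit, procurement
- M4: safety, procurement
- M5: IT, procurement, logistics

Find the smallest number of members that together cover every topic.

4

M1, M3, M4, M5 together cover {ethics, IT, training, audit, safety, procurement, logistics} — every topic.
No 3 of the 5 members cover everything (all 10 triples fall short), so 4 is minimum.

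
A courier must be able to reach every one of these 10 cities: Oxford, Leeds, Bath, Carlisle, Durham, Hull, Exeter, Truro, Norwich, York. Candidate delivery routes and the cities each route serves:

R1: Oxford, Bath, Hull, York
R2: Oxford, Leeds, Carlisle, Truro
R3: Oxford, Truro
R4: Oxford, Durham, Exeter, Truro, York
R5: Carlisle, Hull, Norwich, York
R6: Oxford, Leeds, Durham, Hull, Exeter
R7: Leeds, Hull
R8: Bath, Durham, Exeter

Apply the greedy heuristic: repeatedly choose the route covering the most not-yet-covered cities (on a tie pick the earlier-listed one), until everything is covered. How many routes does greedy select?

4

Pick 1: R4 covers 5 new cities (Oxford, Durham, Exeter, Truro, York).
Pick 2: R5 covers 3 new cities (Carlisle, Hull, Norwich).
Pick 3: R1 covers 1 new cities (Bath).
Pick 4: R2 covers 1 new cities (Leeds).
Greedy uses 4 routes. (The true minimum is 3.)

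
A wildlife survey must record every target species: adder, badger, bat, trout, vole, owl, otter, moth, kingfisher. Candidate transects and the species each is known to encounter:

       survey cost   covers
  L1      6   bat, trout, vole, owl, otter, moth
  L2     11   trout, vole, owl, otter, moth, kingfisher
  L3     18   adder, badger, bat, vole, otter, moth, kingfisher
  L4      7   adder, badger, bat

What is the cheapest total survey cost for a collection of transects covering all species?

18

L2, L4 cover every species at survey cost 11 + 7 = 18.
Any cover uses at least 2 transects; among all covering selections none totals below 18.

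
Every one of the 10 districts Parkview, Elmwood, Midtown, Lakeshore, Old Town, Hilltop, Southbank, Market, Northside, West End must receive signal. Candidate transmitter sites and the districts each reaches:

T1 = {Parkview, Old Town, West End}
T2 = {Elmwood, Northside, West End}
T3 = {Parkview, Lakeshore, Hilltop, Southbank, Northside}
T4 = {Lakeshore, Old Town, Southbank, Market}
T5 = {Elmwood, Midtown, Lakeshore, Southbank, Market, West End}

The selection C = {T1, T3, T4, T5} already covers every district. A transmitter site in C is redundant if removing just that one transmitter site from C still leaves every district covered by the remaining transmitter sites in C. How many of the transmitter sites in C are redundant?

2

Drop T1: the rest still cover every district — redundant.
Drop T3: Hilltop, Northside uncovered — not redundant.
Drop T4: the rest still cover every district — redundant.
Drop T5: Elmwood, Midtown uncovered — not redundant.
2 redundant: T1, T4.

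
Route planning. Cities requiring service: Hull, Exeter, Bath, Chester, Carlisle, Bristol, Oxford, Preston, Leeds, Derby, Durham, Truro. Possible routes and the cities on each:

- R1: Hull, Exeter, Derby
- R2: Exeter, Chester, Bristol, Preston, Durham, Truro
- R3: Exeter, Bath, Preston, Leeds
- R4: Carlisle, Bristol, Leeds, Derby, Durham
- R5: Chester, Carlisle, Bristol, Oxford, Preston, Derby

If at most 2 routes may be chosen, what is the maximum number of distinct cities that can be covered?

Choosing R2, R4 covers {Exeter, Chester, Carlisle, Bristol, Preston, Leeds, Derby, Durham, Truro} — 9 cities.
No choice of 2 routes does better; here Hull, Bath, Oxford are left uncovered.

9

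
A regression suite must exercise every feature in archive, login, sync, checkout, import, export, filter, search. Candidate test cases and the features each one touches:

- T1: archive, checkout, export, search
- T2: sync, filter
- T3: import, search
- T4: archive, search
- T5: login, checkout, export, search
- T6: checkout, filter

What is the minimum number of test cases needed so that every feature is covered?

T1, T2, T3, T5 together cover {archive, login, sync, checkout, import, export, filter, search} — every feature.
No 3 of the 6 test cases cover everything (all 20 triples fall short), so 4 is minimum.

4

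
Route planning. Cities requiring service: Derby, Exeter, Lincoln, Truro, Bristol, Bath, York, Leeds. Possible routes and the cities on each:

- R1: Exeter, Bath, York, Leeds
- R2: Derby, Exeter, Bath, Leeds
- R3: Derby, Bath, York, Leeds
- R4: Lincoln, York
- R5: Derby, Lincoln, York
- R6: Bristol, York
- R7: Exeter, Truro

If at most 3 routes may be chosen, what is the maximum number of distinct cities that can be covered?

Choosing R1, R5, R6 covers {Derby, Exeter, Lincoln, Bristol, Bath, York, Leeds} — 7 cities.
No choice of 3 routes does better; here Truro is left uncovered.

7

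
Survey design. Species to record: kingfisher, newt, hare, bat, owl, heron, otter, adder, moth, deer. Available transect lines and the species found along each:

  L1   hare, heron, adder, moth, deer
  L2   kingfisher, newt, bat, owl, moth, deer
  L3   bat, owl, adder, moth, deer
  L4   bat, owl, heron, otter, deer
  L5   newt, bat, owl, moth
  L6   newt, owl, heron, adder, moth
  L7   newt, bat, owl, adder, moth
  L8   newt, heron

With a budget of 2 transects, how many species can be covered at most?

9

Choosing L1, L2 covers {kingfisher, newt, hare, bat, owl, heron, adder, moth, deer} — 9 species.
No choice of 2 transects does better; here otter is left uncovered.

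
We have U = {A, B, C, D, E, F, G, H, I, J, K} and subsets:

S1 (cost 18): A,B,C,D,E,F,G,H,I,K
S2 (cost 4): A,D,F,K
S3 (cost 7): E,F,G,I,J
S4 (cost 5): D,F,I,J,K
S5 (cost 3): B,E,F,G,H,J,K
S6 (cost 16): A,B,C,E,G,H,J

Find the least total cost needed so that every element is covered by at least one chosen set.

21

S1, S5 cover every element at cost 18 + 3 = 21.
Any cover uses at least 2 sets; among all covering selections none totals below 21.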